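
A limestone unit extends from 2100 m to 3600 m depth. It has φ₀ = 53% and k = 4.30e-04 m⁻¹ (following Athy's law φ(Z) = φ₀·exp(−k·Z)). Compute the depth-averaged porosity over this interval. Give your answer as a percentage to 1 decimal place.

Working in km (1 km = 1000 m; k in km⁻¹ = k in m⁻¹ × 1000):
⟨φ⟩ = (1/(Z₂−Z₁)) ∫ φ₀ e^(−kZ) dZ = φ₀·(e^(−k·Z₁) − e^(−k·Z₂)) / (k·(Z₂−Z₁))
e^(−0.43×2.1) = 0.4054; e^(−0.43×3.6) = 0.2127
⟨φ⟩ = 0.53 × (0.4054 − 0.2127) / (0.43 × 1.5) = 0.53 × 0.2987 = 0.1583

15.8%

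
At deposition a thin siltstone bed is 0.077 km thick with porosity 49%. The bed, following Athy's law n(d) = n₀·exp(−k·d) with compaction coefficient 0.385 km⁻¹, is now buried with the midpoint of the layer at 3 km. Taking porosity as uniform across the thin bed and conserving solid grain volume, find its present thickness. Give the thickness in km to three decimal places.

0.046 km

Porosity at 3 km: n = 0.49·exp(−0.385×3) = 0.1544
Solid-volume conservation: h(1−n) = h₀(1−n₀) ⇒ h = h₀·(1−n₀)/(1−n)
h = 0.077 × (1 − 0.49)/(1 − 0.1544) = 0.077 × 0.6031 = 0.0464 km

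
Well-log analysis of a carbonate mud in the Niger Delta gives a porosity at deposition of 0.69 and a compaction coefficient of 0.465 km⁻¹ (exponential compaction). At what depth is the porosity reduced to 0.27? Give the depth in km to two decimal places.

Invert Athy's law: Z = ln(phi₀/phi) / c
Z = ln(0.69/0.27) / 0.465 = ln(2.556) / 0.465 = 0.9383 / 0.465 = 2.018 km

2.02 km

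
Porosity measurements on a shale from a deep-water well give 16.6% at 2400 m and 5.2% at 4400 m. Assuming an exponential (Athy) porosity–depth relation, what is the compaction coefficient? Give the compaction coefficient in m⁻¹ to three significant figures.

Working in km (1 km = 1000 m; c in km⁻¹ = c in m⁻¹ × 1000):
Athy: n(Z) = n₀ e^(−cZ) ⇒ n₁/n₂ = e^{c(Z₂−Z₁)} ⇒ c = ln(n₁/n₂)/(Z₂−Z₁)
c = ln(0.166/0.052) / (4.4 − 2.4) = ln(3.192) / 2 = 1.1607 / 2 = 0.5804 km⁻¹

0.000580 m⁻¹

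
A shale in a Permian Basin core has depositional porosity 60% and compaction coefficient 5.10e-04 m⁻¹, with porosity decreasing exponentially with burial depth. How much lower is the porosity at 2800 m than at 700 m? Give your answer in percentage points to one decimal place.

Working in km (1 km = 1000 m; c in km⁻¹ = c in m⁻¹ × 1000):
n(0.7) = 0.6·e^(−0.51×0.7) = 0.4199
n(2.8) = 0.6·e^(−0.51×2.8) = 0.1439
Δn = 0.4199 − 0.1439 = 0.2760

27.6 percentage points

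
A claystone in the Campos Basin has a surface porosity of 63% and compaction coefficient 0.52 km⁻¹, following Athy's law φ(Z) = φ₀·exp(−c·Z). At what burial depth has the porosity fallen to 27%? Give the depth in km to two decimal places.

Invert Athy's law: Z = ln(φ₀/φ) / c
Z = ln(0.63/0.27) / 0.52 = ln(2.333) / 0.52 = 0.8473 / 0.52 = 1.629 km

1.63 km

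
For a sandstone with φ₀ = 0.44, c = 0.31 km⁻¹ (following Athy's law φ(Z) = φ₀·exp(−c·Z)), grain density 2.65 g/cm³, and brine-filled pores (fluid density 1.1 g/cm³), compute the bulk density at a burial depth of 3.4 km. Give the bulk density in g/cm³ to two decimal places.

2.41 g/cm³

Porosity at depth: φ = 0.44·exp(−0.31×3.4) = 0.44×0.3485 = 0.1534
Bulk density: ρ_b = (1−φ)ρ_g + φ·ρ_f = 0.8466×2.65 + 0.1534×1.1
       = 2.244 + 0.169 = 2.412 g/cm³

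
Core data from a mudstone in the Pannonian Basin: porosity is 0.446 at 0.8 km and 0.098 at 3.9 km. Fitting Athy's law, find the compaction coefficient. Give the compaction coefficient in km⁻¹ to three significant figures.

0.489 km⁻¹

Athy: phi(Z) = phi₀ e^(−kZ) ⇒ phi₁/phi₂ = e^{k(Z₂−Z₁)} ⇒ k = ln(phi₁/phi₂)/(Z₂−Z₁)
k = ln(0.446/0.098) / (3.9 − 0.8) = ln(4.551) / 3.1 = 1.5154 / 3.1 = 0.4888 km⁻¹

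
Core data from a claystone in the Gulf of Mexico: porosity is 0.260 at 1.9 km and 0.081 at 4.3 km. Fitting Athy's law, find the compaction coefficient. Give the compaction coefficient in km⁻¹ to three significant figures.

0.486 km⁻¹

Athy: n(Z) = n₀ e^(−cZ) ⇒ n₁/n₂ = e^{c(Z₂−Z₁)} ⇒ c = ln(n₁/n₂)/(Z₂−Z₁)
c = ln(0.26/0.081) / (4.3 − 1.9) = ln(3.21) / 2.4 = 1.1662 / 2.4 = 0.4859 km⁻¹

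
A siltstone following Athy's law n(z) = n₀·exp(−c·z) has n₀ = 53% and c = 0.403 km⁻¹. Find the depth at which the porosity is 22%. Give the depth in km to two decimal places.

2.18 km

Invert Athy's law: z = ln(n₀/n) / c
z = ln(0.53/0.22) / 0.403 = ln(2.409) / 0.403 = 0.8792 / 0.403 = 2.182 km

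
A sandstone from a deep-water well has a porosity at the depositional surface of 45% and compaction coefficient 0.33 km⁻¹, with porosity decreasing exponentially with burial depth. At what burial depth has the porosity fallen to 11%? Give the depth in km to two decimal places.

4.27 km

Invert Athy's law: z = ln(φ₀/φ) / c
z = ln(0.45/0.11) / 0.33 = ln(4.091) / 0.33 = 1.4088 / 0.33 = 4.269 km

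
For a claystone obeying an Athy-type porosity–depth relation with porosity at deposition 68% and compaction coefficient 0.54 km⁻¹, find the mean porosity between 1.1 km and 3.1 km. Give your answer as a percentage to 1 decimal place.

23.0%

⟨φ⟩ = (1/(d₂−d₁)) ∫ φ₀ e^(−cd) dd = φ₀·(e^(−c·d₁) − e^(−c·d₂)) / (c·(d₂−d₁))
e^(−0.54×1.1) = 0.5521; e^(−0.54×3.1) = 0.1875
⟨φ⟩ = 0.68 × (0.5521 − 0.1875) / (0.54 × 2) = 0.68 × 0.3376 = 0.2296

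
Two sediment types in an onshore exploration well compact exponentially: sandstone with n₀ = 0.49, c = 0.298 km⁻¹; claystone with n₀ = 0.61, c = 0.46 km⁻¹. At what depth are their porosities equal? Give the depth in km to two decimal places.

Set n₀ₐ e^(−cₐZ) = n₀ᵦ e^(−cᵦZ) ⇒ ln(n₀ₐ/n₀ᵦ) = (cₐ − cᵦ)·Z
Z = ln(0.49/0.61) / (0.298 − 0.46) = -0.2191 / -0.162 = 1.352 km

1.35 km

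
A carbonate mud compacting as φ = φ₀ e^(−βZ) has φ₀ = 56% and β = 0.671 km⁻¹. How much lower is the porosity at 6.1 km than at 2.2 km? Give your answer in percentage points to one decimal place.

φ(2.2) = 0.56·e^(−0.671×2.2) = 0.1280
φ(6.1) = 0.56·e^(−0.671×6.1) = 0.0093
Δφ = 0.1280 − 0.0093 = 0.1186

11.9 percentage points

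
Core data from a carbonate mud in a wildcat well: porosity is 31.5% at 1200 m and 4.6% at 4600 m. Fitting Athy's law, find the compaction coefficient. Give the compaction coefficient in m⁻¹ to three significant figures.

Working in km (1 km = 1000 m; c in km⁻¹ = c in m⁻¹ × 1000):
Athy: φ(z) = φ₀ e^(−cz) ⇒ φ₁/φ₂ = e^{c(z₂−z₁)} ⇒ c = ln(φ₁/φ₂)/(z₂−z₁)
c = ln(0.315/0.046) / (4.6 − 1.2) = ln(6.848) / 3.4 = 1.9239 / 3.4 = 0.5659 km⁻¹

0.000566 m⁻¹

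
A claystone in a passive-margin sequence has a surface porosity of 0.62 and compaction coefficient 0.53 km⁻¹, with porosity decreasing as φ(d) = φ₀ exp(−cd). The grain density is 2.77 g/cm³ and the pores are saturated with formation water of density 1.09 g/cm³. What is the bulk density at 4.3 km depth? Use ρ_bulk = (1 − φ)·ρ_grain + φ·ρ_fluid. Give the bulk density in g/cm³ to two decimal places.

Porosity at depth: φ = 0.62·exp(−0.53×4.3) = 0.62×0.1024 = 0.0635
Bulk density: ρ_b = (1−φ)ρ_g + φ·ρ_f = 0.9365×2.77 + 0.0635×1.09
       = 2.594 + 0.069 = 2.663 g/cm³

2.66 g/cm³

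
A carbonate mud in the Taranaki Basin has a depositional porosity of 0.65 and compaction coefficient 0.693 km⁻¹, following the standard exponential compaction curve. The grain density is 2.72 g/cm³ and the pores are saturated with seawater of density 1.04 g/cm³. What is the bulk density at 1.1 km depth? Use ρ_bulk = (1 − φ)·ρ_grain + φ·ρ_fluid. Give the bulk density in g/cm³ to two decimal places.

Porosity at depth: phi = 0.65·exp(−0.693×1.1) = 0.65×0.4666 = 0.3033
Bulk density: ρ_b = (1−phi)ρ_g + phi·ρ_f = 0.6967×2.72 + 0.3033×1.04
       = 1.895 + 0.315 = 2.210 g/cm³

2.21 g/cm³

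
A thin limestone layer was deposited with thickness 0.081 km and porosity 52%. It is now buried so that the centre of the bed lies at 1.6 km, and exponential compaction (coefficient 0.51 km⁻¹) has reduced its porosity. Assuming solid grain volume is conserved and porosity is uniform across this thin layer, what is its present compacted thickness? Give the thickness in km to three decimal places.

0.050 km

Porosity at 1.6 km: φ = 0.52·exp(−0.51×1.6) = 0.2299
Solid-volume conservation: h(1−φ) = h₀(1−φ₀) ⇒ h = h₀·(1−φ₀)/(1−φ)
h = 0.081 × (1 − 0.52)/(1 − 0.2299) = 0.081 × 0.6233 = 0.0505 km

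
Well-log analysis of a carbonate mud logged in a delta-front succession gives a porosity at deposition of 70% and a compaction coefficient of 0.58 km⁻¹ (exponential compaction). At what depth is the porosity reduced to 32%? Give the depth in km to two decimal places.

Invert Athy's law: Z = ln(phi₀/phi) / c
Z = ln(0.7/0.32) / 0.58 = ln(2.188) / 0.58 = 0.7828 / 0.58 = 1.350 km

1.35 km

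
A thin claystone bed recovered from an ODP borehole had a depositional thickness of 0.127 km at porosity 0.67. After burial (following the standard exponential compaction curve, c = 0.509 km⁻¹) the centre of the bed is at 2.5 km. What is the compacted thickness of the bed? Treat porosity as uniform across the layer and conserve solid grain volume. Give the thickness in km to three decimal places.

Porosity at 2.5 km: φ = 0.67·exp(−0.509×2.5) = 0.1877
Solid-volume conservation: h(1−φ) = h₀(1−φ₀) ⇒ h = h₀·(1−φ₀)/(1−φ)
h = 0.127 × (1 − 0.67)/(1 − 0.1877) = 0.127 × 0.4062 = 0.0516 km

0.052 km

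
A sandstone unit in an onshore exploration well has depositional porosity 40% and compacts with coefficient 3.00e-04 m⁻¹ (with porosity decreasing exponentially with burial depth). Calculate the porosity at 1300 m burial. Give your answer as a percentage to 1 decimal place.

27.1%

Working in km (1 km = 1000 m; c in km⁻¹ = c in m⁻¹ × 1000):
φ = φ₀·exp(−c·d) = 0.4 × exp(−0.3 × 1.3) = 0.4 × exp(−0.39)
  = 0.4 × 0.6771 = 0.2708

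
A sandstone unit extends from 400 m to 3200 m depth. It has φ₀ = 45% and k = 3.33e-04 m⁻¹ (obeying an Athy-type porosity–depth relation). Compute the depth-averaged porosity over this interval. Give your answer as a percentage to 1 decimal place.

25.6%

Working in km (1 km = 1000 m; k in km⁻¹ = k in m⁻¹ × 1000):
⟨φ⟩ = (1/(Z₂−Z₁)) ∫ φ₀ e^(−kZ) dZ = φ₀·(e^(−k·Z₁) − e^(−k·Z₂)) / (k·(Z₂−Z₁))
e^(−0.333×0.4) = 0.8753; e^(−0.333×3.2) = 0.3445
⟨φ⟩ = 0.45 × (0.8753 − 0.3445) / (0.333 × 2.8) = 0.45 × 0.5693 = 0.2562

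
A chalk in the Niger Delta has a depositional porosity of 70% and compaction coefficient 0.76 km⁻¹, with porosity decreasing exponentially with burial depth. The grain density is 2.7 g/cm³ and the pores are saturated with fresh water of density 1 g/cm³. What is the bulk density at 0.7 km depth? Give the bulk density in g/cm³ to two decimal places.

2.00 g/cm³

Porosity at depth: φ = 0.7·exp(−0.76×0.7) = 0.7×0.5874 = 0.4112
Bulk density: ρ_b = (1−φ)ρ_g + φ·ρ_f = 0.5888×2.7 + 0.4112×1
       = 1.590 + 0.411 = 2.001 g/cm³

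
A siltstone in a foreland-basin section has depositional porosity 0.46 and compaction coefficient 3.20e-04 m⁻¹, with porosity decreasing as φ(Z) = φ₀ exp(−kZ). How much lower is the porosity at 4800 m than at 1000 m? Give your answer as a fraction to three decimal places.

0.235

Working in km (1 km = 1000 m; k in km⁻¹ = k in m⁻¹ × 1000):
φ(1) = 0.46·e^(−0.32×1) = 0.3340
φ(4.8) = 0.46·e^(−0.32×4.8) = 0.0990
Δφ = 0.3340 − 0.0990 = 0.2350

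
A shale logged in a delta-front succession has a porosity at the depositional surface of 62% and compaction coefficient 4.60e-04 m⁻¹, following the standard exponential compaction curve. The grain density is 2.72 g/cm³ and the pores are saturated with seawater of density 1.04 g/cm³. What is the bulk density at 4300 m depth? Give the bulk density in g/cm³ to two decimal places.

Working in km (1 km = 1000 m; β in km⁻¹ = β in m⁻¹ × 1000):
Porosity at depth: phi = 0.62·exp(−0.46×4.3) = 0.62×0.1383 = 0.0858
Bulk density: ρ_b = (1−phi)ρ_g + phi·ρ_f = 0.9142×2.72 + 0.0858×1.04
       = 2.487 + 0.089 = 2.576 g/cm³

2.58 g/cm³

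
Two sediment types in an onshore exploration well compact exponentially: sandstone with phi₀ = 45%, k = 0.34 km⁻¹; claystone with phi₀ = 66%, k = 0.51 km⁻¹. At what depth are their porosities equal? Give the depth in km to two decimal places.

2.25 km

Set phi₀ₐ e^(−kₐz) = phi₀ᵦ e^(−kᵦz) ⇒ ln(phi₀ₐ/phi₀ᵦ) = (kₐ − kᵦ)·z
z = ln(0.45/0.66) / (0.34 − 0.51) = -0.3830 / -0.17 = 2.253 km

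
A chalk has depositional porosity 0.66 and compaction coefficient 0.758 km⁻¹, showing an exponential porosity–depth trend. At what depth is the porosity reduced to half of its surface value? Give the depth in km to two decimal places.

φ/φ₀ = 1/2 ⇒ exp(−β·Z) = 1/2 ⇒ Z = ln(2) / β
Z = 0.6931 / 0.758 = 0.914 km

0.91 km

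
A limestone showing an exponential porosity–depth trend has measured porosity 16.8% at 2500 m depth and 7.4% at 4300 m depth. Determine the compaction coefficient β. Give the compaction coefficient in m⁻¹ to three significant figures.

0.000455 m⁻¹

Working in km (1 km = 1000 m; β in km⁻¹ = β in m⁻¹ × 1000):
Athy: n(Z) = n₀ e^(−βZ) ⇒ n₁/n₂ = e^{β(Z₂−Z₁)} ⇒ β = ln(n₁/n₂)/(Z₂−Z₁)
β = ln(0.168/0.074) / (4.3 − 2.5) = ln(2.27) / 1.8 = 0.8199 / 1.8 = 0.4555 km⁻¹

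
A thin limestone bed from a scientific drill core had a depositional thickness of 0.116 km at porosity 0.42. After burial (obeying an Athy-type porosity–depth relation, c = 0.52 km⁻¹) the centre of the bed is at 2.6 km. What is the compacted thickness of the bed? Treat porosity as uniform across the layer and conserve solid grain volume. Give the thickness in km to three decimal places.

Porosity at 2.6 km: phi = 0.42·exp(−0.52×2.6) = 0.1087
Solid-volume conservation: h(1−phi) = h₀(1−phi₀) ⇒ h = h₀·(1−phi₀)/(1−phi)
h = 0.116 × (1 − 0.42)/(1 − 0.1087) = 0.116 × 0.6507 = 0.0755 km

0.075 km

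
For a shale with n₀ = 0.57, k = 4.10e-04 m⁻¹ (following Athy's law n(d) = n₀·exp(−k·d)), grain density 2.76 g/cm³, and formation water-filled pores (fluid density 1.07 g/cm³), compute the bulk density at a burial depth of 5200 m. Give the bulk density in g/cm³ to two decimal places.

2.65 g/cm³

Working in km (1 km = 1000 m; k in km⁻¹ = k in m⁻¹ × 1000):
Porosity at depth: n = 0.57·exp(−0.41×5.2) = 0.57×0.1186 = 0.0676
Bulk density: ρ_b = (1−n)ρ_g + n·ρ_f = 0.9324×2.76 + 0.0676×1.07
       = 2.573 + 0.072 = 2.646 g/cm³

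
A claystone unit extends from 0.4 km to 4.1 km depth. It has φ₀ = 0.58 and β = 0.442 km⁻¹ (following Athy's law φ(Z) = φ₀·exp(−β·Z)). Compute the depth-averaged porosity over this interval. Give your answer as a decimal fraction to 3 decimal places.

⟨φ⟩ = (1/(Z₂−Z₁)) ∫ φ₀ e^(−βZ) dZ = φ₀·(e^(−β·Z₁) − e^(−β·Z₂)) / (β·(Z₂−Z₁))
e^(−0.442×0.4) = 0.8379; e^(−0.442×4.1) = 0.1633
⟨φ⟩ = 0.58 × (0.8379 − 0.1633) / (0.442 × 3.7) = 0.58 × 0.4125 = 0.2393

0.239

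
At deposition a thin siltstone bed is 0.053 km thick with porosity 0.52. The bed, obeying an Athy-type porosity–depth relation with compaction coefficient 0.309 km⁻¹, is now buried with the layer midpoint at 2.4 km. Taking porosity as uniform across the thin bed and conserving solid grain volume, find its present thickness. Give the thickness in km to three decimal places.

Porosity at 2.4 km: φ = 0.52·exp(−0.309×2.4) = 0.2477
Solid-volume conservation: h(1−φ) = h₀(1−φ₀) ⇒ h = h₀·(1−φ₀)/(1−φ)
h = 0.053 × (1 − 0.52)/(1 − 0.2477) = 0.053 × 0.6380 = 0.0338 km

0.034 km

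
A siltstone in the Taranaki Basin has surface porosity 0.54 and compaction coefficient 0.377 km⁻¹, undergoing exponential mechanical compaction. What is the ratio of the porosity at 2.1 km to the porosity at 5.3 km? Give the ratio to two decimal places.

φ(Z₁)/φ(Z₂) = e^(−c·Z₁)/e^(−c·Z₂) = e^{c(Z₂−Z₁)}
= exp(0.377 × 3.2) = exp(1.206) = 3.3414

3.34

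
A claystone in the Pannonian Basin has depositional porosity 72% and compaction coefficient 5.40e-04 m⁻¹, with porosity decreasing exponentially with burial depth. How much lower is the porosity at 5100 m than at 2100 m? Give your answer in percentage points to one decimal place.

Working in km (1 km = 1000 m; β in km⁻¹ = β in m⁻¹ × 1000):
phi(2.1) = 0.72·e^(−0.54×2.1) = 0.2317
phi(5.1) = 0.72·e^(−0.54×5.1) = 0.0458
Δphi = 0.2317 − 0.0458 = 0.1858

18.6 percentage points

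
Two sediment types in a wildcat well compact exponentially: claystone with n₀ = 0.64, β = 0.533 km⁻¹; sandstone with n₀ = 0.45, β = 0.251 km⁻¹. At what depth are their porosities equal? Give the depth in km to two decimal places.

Set n₀ₐ e^(−βₐZ) = n₀ᵦ e^(−βᵦZ) ⇒ ln(n₀ₐ/n₀ᵦ) = (βₐ − βᵦ)·Z
Z = ln(0.64/0.45) / (0.533 − 0.251) = 0.3522 / 0.282 = 1.249 km

1.25 km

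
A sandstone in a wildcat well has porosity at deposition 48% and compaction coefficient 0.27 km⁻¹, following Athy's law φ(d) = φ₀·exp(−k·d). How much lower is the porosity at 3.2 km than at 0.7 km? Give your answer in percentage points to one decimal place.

φ(0.7) = 0.48·e^(−0.27×0.7) = 0.3973
φ(3.2) = 0.48·e^(−0.27×3.2) = 0.2023
Δφ = 0.3973 − 0.2023 = 0.1950

19.5 percentage points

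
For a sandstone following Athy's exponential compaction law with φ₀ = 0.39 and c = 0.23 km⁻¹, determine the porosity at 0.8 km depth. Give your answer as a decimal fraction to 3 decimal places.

φ = φ₀·exp(−c·Z) = 0.39 × exp(−0.23 × 0.8) = 0.39 × exp(−0.184)
  = 0.39 × 0.8319 = 0.3245

0.324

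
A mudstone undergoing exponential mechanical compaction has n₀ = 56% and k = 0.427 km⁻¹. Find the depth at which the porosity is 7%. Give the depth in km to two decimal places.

4.87 km

Invert Athy's law: Z = ln(n₀/n) / k
Z = ln(0.56/0.07) / 0.427 = ln(8) / 0.427 = 2.0794 / 0.427 = 4.870 km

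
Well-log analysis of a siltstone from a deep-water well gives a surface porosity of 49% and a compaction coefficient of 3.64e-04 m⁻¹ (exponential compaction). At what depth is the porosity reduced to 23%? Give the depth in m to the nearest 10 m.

Working in km (1 km = 1000 m; β in km⁻¹ = β in m⁻¹ × 1000):
Invert Athy's law: Z = ln(φ₀/φ) / β
Z = ln(0.49/0.23) / 0.364 = ln(2.13) / 0.364 = 0.7563 / 0.364 = 2.078 km

2080 m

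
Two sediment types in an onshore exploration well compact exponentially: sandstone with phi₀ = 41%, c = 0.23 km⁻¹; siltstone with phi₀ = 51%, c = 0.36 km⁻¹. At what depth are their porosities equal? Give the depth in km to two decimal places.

Set phi₀ₐ e^(−cₐZ) = phi₀ᵦ e^(−cᵦZ) ⇒ ln(phi₀ₐ/phi₀ᵦ) = (cₐ − cᵦ)·Z
Z = ln(0.41/0.51) / (0.23 − 0.36) = -0.2183 / -0.13 = 1.679 km

1.68 km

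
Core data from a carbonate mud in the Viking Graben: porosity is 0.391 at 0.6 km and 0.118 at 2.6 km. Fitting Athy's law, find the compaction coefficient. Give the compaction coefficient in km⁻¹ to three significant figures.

Athy: φ(Z) = φ₀ e^(−βZ) ⇒ φ₁/φ₂ = e^{β(Z₂−Z₁)} ⇒ β = ln(φ₁/φ₂)/(Z₂−Z₁)
β = ln(0.391/0.118) / (2.6 − 0.6) = ln(3.314) / 2 = 1.1980 / 2 = 0.599 km⁻¹

0.599 km⁻¹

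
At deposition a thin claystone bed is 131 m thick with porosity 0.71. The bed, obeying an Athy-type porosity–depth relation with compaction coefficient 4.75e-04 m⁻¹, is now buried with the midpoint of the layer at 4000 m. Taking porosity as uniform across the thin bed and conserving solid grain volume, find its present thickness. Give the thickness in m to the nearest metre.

Working in km (1 km = 1000 m; k in km⁻¹ = k in m⁻¹ × 1000):
Porosity at 4 km: φ = 0.71·exp(−0.475×4) = 0.1062
Solid-volume conservation: h(1−φ) = h₀(1−φ₀) ⇒ h = h₀·(1−φ₀)/(1−φ)
h = 0.131 × (1 − 0.71)/(1 − 0.1062) = 0.131 × 0.3245 = 0.0425 km

43 m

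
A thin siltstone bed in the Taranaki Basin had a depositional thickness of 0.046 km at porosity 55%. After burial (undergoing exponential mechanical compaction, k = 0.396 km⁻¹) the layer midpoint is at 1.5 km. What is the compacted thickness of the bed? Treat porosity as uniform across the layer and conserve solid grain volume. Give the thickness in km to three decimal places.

0.030 km

Porosity at 1.5 km: n = 0.55·exp(−0.396×1.5) = 0.3037
Solid-volume conservation: h(1−n) = h₀(1−n₀) ⇒ h = h₀·(1−n₀)/(1−n)
h = 0.046 × (1 − 0.55)/(1 − 0.3037) = 0.046 × 0.6462 = 0.0297 km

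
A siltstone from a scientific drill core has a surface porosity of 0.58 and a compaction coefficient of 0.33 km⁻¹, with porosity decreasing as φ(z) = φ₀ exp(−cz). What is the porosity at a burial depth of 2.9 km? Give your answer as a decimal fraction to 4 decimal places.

φ = φ₀·exp(−c·z) = 0.58 × exp(−0.33 × 2.9) = 0.58 × exp(−0.957)
  = 0.58 × 0.3840 = 0.2227

0.2227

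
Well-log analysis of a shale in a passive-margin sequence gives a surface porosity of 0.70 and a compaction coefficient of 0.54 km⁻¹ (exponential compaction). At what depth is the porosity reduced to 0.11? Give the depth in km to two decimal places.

3.43 km

Invert Athy's law: z = ln(n₀/n) / k
z = ln(0.7/0.11) / 0.54 = ln(6.364) / 0.54 = 1.8506 / 0.54 = 3.427 km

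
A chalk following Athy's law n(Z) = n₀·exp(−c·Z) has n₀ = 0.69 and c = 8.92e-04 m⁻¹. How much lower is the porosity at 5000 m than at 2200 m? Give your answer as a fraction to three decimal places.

Working in km (1 km = 1000 m; c in km⁻¹ = c in m⁻¹ × 1000):
n(2.2) = 0.69·e^(−0.892×2.2) = 0.0970
n(5) = 0.69·e^(−0.892×5) = 0.0080
Δn = 0.0970 − 0.0080 = 0.0890

0.089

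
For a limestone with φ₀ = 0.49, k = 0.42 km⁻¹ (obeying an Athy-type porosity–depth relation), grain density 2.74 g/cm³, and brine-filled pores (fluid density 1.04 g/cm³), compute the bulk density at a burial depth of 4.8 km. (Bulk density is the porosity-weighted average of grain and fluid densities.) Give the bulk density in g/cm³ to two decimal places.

Porosity at depth: φ = 0.49·exp(−0.42×4.8) = 0.49×0.1332 = 0.0653
Bulk density: ρ_b = (1−φ)ρ_g + φ·ρ_f = 0.9347×2.74 + 0.0653×1.04
       = 2.561 + 0.068 = 2.629 g/cm³

2.63 g/cm³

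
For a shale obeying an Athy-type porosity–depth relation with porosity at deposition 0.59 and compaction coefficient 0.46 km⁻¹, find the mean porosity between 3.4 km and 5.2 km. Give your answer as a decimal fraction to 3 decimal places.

⟨φ⟩ = (1/(d₂−d₁)) ∫ φ₀ e^(−βd) dd = φ₀·(e^(−β·d₁) − e^(−β·d₂)) / (β·(d₂−d₁))
e^(−0.46×3.4) = 0.2093; e^(−0.46×5.2) = 0.0914
⟨φ⟩ = 0.59 × (0.2093 − 0.0914) / (0.46 × 1.8) = 0.59 × 0.1423 = 0.0840

0.084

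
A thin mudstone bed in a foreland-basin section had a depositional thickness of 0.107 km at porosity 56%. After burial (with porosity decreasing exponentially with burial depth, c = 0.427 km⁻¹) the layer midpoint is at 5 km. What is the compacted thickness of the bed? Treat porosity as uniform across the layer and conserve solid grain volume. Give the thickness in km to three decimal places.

0.050 km

Porosity at 5 km: phi = 0.56·exp(−0.427×5) = 0.0662
Solid-volume conservation: h(1−phi) = h₀(1−phi₀) ⇒ h = h₀·(1−phi₀)/(1−phi)
h = 0.107 × (1 − 0.56)/(1 − 0.0662) = 0.107 × 0.4712 = 0.0504 km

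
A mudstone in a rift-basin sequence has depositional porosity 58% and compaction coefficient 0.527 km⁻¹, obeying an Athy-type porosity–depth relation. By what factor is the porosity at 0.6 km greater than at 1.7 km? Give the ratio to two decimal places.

1.79

n(z₁)/n(z₂) = e^(−β·z₁)/e^(−β·z₂) = e^{β(z₂−z₁)}
= exp(0.527 × 1.1) = exp(0.5797) = 1.7855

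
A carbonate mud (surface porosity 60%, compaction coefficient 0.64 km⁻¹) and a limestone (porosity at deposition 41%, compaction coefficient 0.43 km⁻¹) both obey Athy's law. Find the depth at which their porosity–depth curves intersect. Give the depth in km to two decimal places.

Set phi₀ₐ e^(−kₐz) = phi₀ᵦ e^(−kᵦz) ⇒ ln(phi₀ₐ/phi₀ᵦ) = (kₐ − kᵦ)·z
z = ln(0.6/0.41) / (0.64 − 0.43) = 0.3808 / 0.21 = 1.813 km

1.81 km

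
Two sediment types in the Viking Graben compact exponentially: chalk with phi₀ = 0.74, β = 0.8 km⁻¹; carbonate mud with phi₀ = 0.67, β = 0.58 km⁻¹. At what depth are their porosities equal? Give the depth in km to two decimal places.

Set phi₀ₐ e^(−βₐZ) = phi₀ᵦ e^(−βᵦZ) ⇒ ln(phi₀ₐ/phi₀ᵦ) = (βₐ − βᵦ)·Z
Z = ln(0.74/0.67) / (0.8 − 0.58) = 0.0994 / 0.22 = 0.452 km

0.45 km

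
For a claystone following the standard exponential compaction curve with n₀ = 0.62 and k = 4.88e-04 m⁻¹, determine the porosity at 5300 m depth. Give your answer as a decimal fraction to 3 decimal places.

Working in km (1 km = 1000 m; k in km⁻¹ = k in m⁻¹ × 1000):
n = n₀·exp(−k·d) = 0.62 × exp(−0.488 × 5.3) = 0.62 × exp(−2.586)
  = 0.62 × 0.0753 = 0.0467

0.047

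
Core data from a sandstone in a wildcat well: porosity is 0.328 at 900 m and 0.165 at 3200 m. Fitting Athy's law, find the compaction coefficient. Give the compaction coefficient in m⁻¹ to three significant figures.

0.000299 m⁻¹

Working in km (1 km = 1000 m; c in km⁻¹ = c in m⁻¹ × 1000):
Athy: phi(z) = phi₀ e^(−cz) ⇒ phi₁/phi₂ = e^{c(z₂−z₁)} ⇒ c = ln(phi₁/phi₂)/(z₂−z₁)
c = ln(0.328/0.165) / (3.2 − 0.9) = ln(1.988) / 2.3 = 0.6871 / 2.3 = 0.2987 km⁻¹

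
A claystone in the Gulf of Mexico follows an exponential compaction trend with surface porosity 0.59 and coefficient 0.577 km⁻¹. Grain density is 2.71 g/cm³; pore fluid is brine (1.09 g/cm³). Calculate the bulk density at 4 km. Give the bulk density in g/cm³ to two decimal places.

2.61 g/cm³

Porosity at depth: phi = 0.59·exp(−0.577×4) = 0.59×0.0995 = 0.0587
Bulk density: ρ_b = (1−phi)ρ_g + phi·ρ_f = 0.9413×2.71 + 0.0587×1.09
       = 2.551 + 0.064 = 2.615 g/cm³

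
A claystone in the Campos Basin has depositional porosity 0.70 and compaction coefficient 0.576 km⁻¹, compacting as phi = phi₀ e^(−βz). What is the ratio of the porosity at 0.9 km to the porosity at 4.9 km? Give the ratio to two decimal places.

phi(z₁)/phi(z₂) = e^(−β·z₁)/e^(−β·z₂) = e^{β(z₂−z₁)}
= exp(0.576 × 4) = exp(2.304) = 10.0142

10.01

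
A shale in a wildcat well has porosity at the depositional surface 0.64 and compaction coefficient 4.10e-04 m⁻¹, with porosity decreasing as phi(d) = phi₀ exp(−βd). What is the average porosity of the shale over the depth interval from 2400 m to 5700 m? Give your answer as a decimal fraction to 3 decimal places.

Working in km (1 km = 1000 m; β in km⁻¹ = β in m⁻¹ × 1000):
⟨phi⟩ = (1/(d₂−d₁)) ∫ phi₀ e^(−βd) dd = phi₀·(e^(−β·d₁) − e^(−β·d₂)) / (β·(d₂−d₁))
e^(−0.41×2.4) = 0.3738; e^(−0.41×5.7) = 0.0966
⟨phi⟩ = 0.64 × (0.3738 − 0.0966) / (0.41 × 3.3) = 0.64 × 0.2049 = 0.1311

0.131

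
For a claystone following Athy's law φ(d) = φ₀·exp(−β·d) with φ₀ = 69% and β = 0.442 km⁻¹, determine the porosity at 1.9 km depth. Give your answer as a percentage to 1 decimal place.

φ = φ₀·exp(−β·d) = 0.69 × exp(−0.442 × 1.9) = 0.69 × exp(−0.8398)
  = 0.69 × 0.4318 = 0.2979

29.8%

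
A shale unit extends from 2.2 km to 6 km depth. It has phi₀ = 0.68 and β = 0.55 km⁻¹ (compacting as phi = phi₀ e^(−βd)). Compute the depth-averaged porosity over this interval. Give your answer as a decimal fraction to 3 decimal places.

0.085

⟨phi⟩ = (1/(d₂−d₁)) ∫ phi₀ e^(−βd) dd = phi₀·(e^(−β·d₁) − e^(−β·d₂)) / (β·(d₂−d₁))
e^(−0.55×2.2) = 0.2982; e^(−0.55×6) = 0.0369
⟨phi⟩ = 0.68 × (0.2982 − 0.0369) / (0.55 × 3.8) = 0.68 × 0.1250 = 0.0850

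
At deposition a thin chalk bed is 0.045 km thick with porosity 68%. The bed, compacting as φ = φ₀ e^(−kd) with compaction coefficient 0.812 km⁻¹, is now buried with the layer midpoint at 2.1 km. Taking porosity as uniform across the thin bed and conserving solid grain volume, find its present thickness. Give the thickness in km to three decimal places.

Porosity at 2.1 km: φ = 0.68·exp(−0.812×2.1) = 0.1236
Solid-volume conservation: h(1−φ) = h₀(1−φ₀) ⇒ h = h₀·(1−φ₀)/(1−φ)
h = 0.045 × (1 − 0.68)/(1 − 0.1236) = 0.045 × 0.3651 = 0.0164 km

0.016 km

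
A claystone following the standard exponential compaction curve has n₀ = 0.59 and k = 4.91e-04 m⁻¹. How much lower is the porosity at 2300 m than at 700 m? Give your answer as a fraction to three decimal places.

Working in km (1 km = 1000 m; k in km⁻¹ = k in m⁻¹ × 1000):
n(0.7) = 0.59·e^(−0.491×0.7) = 0.4184
n(2.3) = 0.59·e^(−0.491×2.3) = 0.1907
Δn = 0.4184 − 0.1907 = 0.2277

0.228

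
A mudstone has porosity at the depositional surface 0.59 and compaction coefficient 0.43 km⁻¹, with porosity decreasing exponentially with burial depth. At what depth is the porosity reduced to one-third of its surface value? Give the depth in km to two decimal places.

2.55 km

phi/phi₀ = 1/3 ⇒ exp(−k·Z) = 1/3 ⇒ Z = ln(3) / k
Z = 1.0986 / 0.43 = 2.555 km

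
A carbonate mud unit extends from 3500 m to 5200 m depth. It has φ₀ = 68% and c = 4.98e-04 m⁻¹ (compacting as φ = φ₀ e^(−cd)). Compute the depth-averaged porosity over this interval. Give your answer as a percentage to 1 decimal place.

Working in km (1 km = 1000 m; c in km⁻¹ = c in m⁻¹ × 1000):
⟨φ⟩ = (1/(d₂−d₁)) ∫ φ₀ e^(−cd) dd = φ₀·(e^(−c·d₁) − e^(−c·d₂)) / (c·(d₂−d₁))
e^(−0.498×3.5) = 0.1750; e^(−0.498×5.2) = 0.0751
⟨φ⟩ = 0.68 × (0.1750 − 0.0751) / (0.498 × 1.7) = 0.68 × 0.1181 = 0.0803

8.0%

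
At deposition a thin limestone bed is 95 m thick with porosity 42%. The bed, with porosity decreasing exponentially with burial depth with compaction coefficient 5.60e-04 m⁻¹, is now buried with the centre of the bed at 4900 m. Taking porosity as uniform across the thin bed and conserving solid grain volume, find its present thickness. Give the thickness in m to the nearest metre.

57 m

Working in km (1 km = 1000 m; β in km⁻¹ = β in m⁻¹ × 1000):
Porosity at 4.9 km: φ = 0.42·exp(−0.56×4.9) = 0.0270
Solid-volume conservation: h(1−φ) = h₀(1−φ₀) ⇒ h = h₀·(1−φ₀)/(1−φ)
h = 0.095 × (1 − 0.42)/(1 − 0.0270) = 0.095 × 0.5961 = 0.0566 km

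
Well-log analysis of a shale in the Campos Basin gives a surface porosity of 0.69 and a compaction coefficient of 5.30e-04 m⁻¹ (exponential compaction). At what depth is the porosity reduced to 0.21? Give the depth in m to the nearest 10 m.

Working in km (1 km = 1000 m; k in km⁻¹ = k in m⁻¹ × 1000):
Invert Athy's law: z = ln(phi₀/phi) / k
z = ln(0.69/0.21) / 0.53 = ln(3.286) / 0.53 = 1.1896 / 0.53 = 2.244 km

2240 m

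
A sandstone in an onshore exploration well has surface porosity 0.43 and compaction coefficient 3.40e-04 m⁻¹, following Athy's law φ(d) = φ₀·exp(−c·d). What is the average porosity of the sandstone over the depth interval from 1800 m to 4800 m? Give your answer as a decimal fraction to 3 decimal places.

Working in km (1 km = 1000 m; c in km⁻¹ = c in m⁻¹ × 1000):
⟨φ⟩ = (1/(d₂−d₁)) ∫ φ₀ e^(−cd) dd = φ₀·(e^(−c·d₁) − e^(−c·d₂)) / (c·(d₂−d₁))
e^(−0.34×1.8) = 0.5423; e^(−0.34×4.8) = 0.1955
⟨φ⟩ = 0.43 × (0.5423 − 0.1955) / (0.34 × 3) = 0.43 × 0.3399 = 0.1462

0.146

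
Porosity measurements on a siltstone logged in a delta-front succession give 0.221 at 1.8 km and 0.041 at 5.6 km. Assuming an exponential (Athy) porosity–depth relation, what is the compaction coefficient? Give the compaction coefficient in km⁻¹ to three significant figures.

Athy: φ(d) = φ₀ e^(−kd) ⇒ φ₁/φ₂ = e^{k(d₂−d₁)} ⇒ k = ln(φ₁/φ₂)/(d₂−d₁)
k = ln(0.221/0.041) / (5.6 − 1.8) = ln(5.39) / 3.8 = 1.6846 / 3.8 = 0.4433 km⁻¹

0.443 km⁻¹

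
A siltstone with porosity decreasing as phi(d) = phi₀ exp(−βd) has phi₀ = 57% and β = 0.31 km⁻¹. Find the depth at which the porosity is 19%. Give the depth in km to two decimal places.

3.54 km

Invert Athy's law: d = ln(phi₀/phi) / β
d = ln(0.57/0.19) / 0.31 = ln(3) / 0.31 = 1.0986 / 0.31 = 3.544 km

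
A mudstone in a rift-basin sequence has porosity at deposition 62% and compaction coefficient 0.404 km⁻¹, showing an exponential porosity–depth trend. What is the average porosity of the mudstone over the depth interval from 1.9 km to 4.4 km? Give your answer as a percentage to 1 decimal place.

18.1%

⟨n⟩ = (1/(d₂−d₁)) ∫ n₀ e^(−kd) dd = n₀·(e^(−k·d₁) − e^(−k·d₂)) / (k·(d₂−d₁))
e^(−0.404×1.9) = 0.4641; e^(−0.404×4.4) = 0.1690
⟨n⟩ = 0.62 × (0.4641 − 0.1690) / (0.404 × 2.5) = 0.62 × 0.2922 = 0.1811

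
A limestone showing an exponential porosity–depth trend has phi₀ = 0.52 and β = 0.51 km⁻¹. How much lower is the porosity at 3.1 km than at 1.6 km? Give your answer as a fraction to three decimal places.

0.123

phi(1.6) = 0.52·e^(−0.51×1.6) = 0.2299
phi(3.1) = 0.52·e^(−0.51×3.1) = 0.1070
Δphi = 0.2299 − 0.1070 = 0.1229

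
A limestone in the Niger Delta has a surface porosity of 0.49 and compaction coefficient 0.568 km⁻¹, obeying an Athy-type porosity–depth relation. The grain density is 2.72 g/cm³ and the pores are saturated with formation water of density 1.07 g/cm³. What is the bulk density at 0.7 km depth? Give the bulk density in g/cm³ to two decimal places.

Porosity at depth: n = 0.49·exp(−0.568×0.7) = 0.49×0.6719 = 0.3292
Bulk density: ρ_b = (1−n)ρ_g + n·ρ_f = 0.6708×2.72 + 0.3292×1.07
       = 1.824 + 0.352 = 2.177 g/cm³

2.18 g/cm³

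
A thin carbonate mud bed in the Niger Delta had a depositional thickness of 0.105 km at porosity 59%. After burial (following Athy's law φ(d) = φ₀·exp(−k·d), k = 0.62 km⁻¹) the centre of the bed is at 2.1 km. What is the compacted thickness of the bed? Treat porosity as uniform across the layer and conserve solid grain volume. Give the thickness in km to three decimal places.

Porosity at 2.1 km: φ = 0.59·exp(−0.62×2.1) = 0.1605
Solid-volume conservation: h(1−φ) = h₀(1−φ₀) ⇒ h = h₀·(1−φ₀)/(1−φ)
h = 0.105 × (1 − 0.59)/(1 − 0.1605) = 0.105 × 0.4884 = 0.0513 km

0.051 km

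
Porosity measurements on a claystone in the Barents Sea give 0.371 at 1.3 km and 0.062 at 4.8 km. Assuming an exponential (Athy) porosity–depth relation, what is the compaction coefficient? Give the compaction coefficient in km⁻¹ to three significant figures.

0.511 km⁻¹

Athy: φ(Z) = φ₀ e^(−cZ) ⇒ φ₁/φ₂ = e^{c(Z₂−Z₁)} ⇒ c = ln(φ₁/φ₂)/(Z₂−Z₁)
c = ln(0.371/0.062) / (4.8 − 1.3) = ln(5.984) / 3.5 = 1.7891 / 3.5 = 0.5112 km⁻¹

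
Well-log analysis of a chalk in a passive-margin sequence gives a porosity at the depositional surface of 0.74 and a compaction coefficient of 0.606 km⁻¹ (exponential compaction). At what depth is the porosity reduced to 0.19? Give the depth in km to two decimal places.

2.24 km

Invert Athy's law: Z = ln(n₀/n) / β
Z = ln(0.74/0.19) / 0.606 = ln(3.895) / 0.606 = 1.3596 / 0.606 = 2.244 km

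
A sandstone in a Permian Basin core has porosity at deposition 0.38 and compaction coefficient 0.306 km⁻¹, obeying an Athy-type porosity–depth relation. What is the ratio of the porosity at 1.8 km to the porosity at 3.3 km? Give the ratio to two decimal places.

n(z₁)/n(z₂) = e^(−c·z₁)/e^(−c·z₂) = e^{c(z₂−z₁)}
= exp(0.306 × 1.5) = exp(0.459) = 1.5825

1.58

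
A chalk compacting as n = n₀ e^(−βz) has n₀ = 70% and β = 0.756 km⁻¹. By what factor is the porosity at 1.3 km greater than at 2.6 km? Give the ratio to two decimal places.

n(z₁)/n(z₂) = e^(−β·z₁)/e^(−β·z₂) = e^{β(z₂−z₁)}
= exp(0.756 × 1.3) = exp(0.9828) = 2.6719

2.67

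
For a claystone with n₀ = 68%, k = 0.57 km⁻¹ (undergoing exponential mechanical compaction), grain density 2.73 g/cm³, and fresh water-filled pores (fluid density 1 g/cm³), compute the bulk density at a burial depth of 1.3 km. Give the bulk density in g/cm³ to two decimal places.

2.17 g/cm³

Porosity at depth: n = 0.68·exp(−0.57×1.3) = 0.68×0.4766 = 0.3241
Bulk density: ρ_b = (1−n)ρ_g + n·ρ_f = 0.6759×2.73 + 0.3241×1
       = 1.845 + 0.324 = 2.169 g/cm³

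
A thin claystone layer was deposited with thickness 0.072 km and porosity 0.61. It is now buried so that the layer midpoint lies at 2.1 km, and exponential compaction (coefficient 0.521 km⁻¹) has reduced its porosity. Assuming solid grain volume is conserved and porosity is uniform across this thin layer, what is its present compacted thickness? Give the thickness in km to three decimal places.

0.035 km

Porosity at 2.1 km: φ = 0.61·exp(−0.521×2.1) = 0.2043
Solid-volume conservation: h(1−φ) = h₀(1−φ₀) ⇒ h = h₀·(1−φ₀)/(1−φ)
h = 0.072 × (1 − 0.61)/(1 − 0.2043) = 0.072 × 0.4901 = 0.0353 km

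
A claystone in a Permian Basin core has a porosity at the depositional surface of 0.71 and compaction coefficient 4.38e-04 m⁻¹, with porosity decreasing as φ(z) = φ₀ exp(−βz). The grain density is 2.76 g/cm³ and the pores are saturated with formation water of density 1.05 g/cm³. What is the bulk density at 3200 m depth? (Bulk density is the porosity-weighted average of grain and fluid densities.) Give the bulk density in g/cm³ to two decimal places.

2.46 g/cm³

Working in km (1 km = 1000 m; β in km⁻¹ = β in m⁻¹ × 1000):
Porosity at depth: φ = 0.71·exp(−0.438×3.2) = 0.71×0.2462 = 0.1748
Bulk density: ρ_b = (1−φ)ρ_g + φ·ρ_f = 0.8252×2.76 + 0.1748×1.05
       = 2.278 + 0.184 = 2.461 g/cm³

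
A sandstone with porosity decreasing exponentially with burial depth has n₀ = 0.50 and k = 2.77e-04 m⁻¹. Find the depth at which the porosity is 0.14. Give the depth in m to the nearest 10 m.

4600 m

Working in km (1 km = 1000 m; k in km⁻¹ = k in m⁻¹ × 1000):
Invert Athy's law: Z = ln(n₀/n) / k
Z = ln(0.5/0.14) / 0.277 = ln(3.571) / 0.277 = 1.2730 / 0.277 = 4.596 km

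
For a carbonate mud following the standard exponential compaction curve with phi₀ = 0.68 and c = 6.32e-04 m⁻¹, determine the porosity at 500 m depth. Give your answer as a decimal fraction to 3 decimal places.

Working in km (1 km = 1000 m; c in km⁻¹ = c in m⁻¹ × 1000):
phi = phi₀·exp(−c·z) = 0.68 × exp(−0.632 × 0.5) = 0.68 × exp(−0.316)
  = 0.68 × 0.7291 = 0.4958

0.496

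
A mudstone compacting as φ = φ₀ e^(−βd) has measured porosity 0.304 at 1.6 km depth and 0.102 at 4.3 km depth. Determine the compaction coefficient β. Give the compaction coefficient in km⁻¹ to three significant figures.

0.404 km⁻¹

Athy: φ(d) = φ₀ e^(−βd) ⇒ φ₁/φ₂ = e^{β(d₂−d₁)} ⇒ β = ln(φ₁/φ₂)/(d₂−d₁)
β = ln(0.304/0.102) / (4.3 − 1.6) = ln(2.98) / 2.7 = 1.0921 / 2.7 = 0.4045 km⁻¹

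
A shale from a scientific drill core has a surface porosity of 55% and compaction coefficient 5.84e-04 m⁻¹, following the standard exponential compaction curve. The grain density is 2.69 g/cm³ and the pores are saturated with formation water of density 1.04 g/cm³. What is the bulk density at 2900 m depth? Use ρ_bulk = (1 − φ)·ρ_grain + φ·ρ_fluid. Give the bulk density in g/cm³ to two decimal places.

Working in km (1 km = 1000 m; β in km⁻¹ = β in m⁻¹ × 1000):
Porosity at depth: n = 0.55·exp(−0.584×2.9) = 0.55×0.1839 = 0.1011
Bulk density: ρ_b = (1−n)ρ_g + n·ρ_f = 0.8989×2.69 + 0.1011×1.04
       = 2.418 + 0.105 = 2.523 g/cm³

2.52 g/cm³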